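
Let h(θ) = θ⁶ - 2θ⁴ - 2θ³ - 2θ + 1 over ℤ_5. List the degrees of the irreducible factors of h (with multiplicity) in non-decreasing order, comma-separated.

Roots in ℤ_5: h(0) = 1; h(1) = 1; h(2) = 3; h(3) = 3; h(4) = 4.
Complete factorization: h(θ) = (θ⁶ - 2θ⁴ - 2θ³ - 2θ + 1).
Factor degrees with multiplicity: 6 = 6.

6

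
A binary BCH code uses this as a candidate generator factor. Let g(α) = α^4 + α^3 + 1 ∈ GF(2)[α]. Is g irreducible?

Check for roots in GF(2): g(0) = 1; g(1) = 1.
No roots, so no linear factors.
Monic irreducibles of degree 2 over GF(2): α^2 + α + 1.
None of them divide g (all give nonzero remainder).
No irreducible factor of degree ≤ 2 exists, so g is irreducible over GF(2).

Yes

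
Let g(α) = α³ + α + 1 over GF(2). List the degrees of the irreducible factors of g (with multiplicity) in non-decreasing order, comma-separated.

3

Roots in GF(2): g(0) = 1; g(1) = 1.
Complete factorization: g(α) = (α³ + α + 1).
Factor degrees with multiplicity: 3 = 3.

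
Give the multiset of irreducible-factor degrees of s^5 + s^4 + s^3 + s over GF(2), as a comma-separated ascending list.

1, 1, 3

Write h(s) = s^5 + s^4 + s^3 + s.
Roots in GF(2): h(0) = 0 → root; h(1) = 0 → root.
Linear factors from roots: (s), (s + 1).
Complete factorization: h(s) = (s)·(s + 1)·(s^3 + s + 1).
Factor degrees with multiplicity: 1 + 1 + 3 = 5.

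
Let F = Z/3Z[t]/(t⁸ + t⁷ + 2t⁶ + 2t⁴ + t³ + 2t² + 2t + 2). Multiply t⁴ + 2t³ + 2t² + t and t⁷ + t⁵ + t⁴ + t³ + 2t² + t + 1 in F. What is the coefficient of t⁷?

1

Multiply in Z/3Z[t]: (t⁴ + 2t³ + 2t² + t)·(t⁷ + t⁵ + t⁴ + t³ + 2t² + t + 1) = t¹¹ + 2t¹⁰ + t⁸ + 2t⁷ + t⁶ + 2t⁵ + 2t⁴ + t.
Reduce using t⁸ ≡ 2t⁷ + t⁶ + t⁴ + 2t³ + t² + t + 1 (mod t⁸ + t⁷ + 2t⁶ + 2t⁴ + t³ + 2t² + 2t + 2).
Reduced: t⁷ + 2t⁵ + 2.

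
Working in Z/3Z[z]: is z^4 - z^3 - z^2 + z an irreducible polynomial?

No

Write f(z) = z^4 - z^3 - z^2 + z.
Check for roots in Z/3Z: f(0) = 0 → root; f(1) = 0 → root; f(2) = 0 → root.
f(0) = 0, so (z) divides f(z); f is reducible.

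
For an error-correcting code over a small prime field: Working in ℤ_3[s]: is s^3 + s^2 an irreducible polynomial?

Write g(s) = s^3 + s^2.
Check for roots in ℤ_3: g(0) = 0 → root; g(1) = 2; g(2) = 0 → root.
g(0) = 0, so (s) divides g(s); g is reducible.

No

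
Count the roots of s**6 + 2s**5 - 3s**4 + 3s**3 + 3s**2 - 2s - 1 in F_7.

Write P(s) = s**6 + 2s**5 - 3s**4 + 3s**3 + 3s**2 - 2s - 1.
Evaluate at each of the 7 elements of F_7:
P(0) = 6; P(1) = 3; P(2) = 6; P(3) = 2; P(4) = 0 → root; P(5) = 6; P(6) = 4.
Roots: {4}.

1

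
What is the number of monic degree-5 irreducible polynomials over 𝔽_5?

The number of monic irreducibles of degree 5 over GF(5) is (1/5)·Σ_{d∣5} μ(5/d) 5^d.
Divisors of 5: 1, 5; μ(5/d) for each: -1, 1.
Σ = − 5^1 + 5^5 = 3120.
N = 3120/5 = 624.

624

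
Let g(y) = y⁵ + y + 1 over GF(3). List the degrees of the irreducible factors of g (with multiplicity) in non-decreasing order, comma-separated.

1, 1, 3

Roots in GF(3): g(0) = 1; g(1) = 0 → root; g(2) = 2.
Linear factors from roots: (y + 2).
Complete factorization: g(y) = (y + 2)^2·(y³ + 2y² + 1).
Factor degrees with multiplicity: 1 + 1 + 3 = 5.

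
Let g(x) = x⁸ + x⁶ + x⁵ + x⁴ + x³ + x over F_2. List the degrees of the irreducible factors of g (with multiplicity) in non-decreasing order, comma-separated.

1, 1, 2, 2, 2

Roots in F_2: g(0) = 0 → root; g(1) = 0 → root.
Linear factors from roots: (x), (x + 1).
Complete factorization: g(x) = (x)·(x + 1)·(x² + x + 1)^3.
Factor degrees with multiplicity: 1 + 1 + 2 + 2 + 2 = 8.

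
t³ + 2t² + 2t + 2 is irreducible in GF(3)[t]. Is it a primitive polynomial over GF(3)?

Write f(t) = t³ + 2t² + 2t + 2.
|GF(3^3)^×| = 3^3 − 1 = 26. Prime factorization: 26 = 2·13.
f is primitive ⇔ t has order 26 in GF(3)[t]/(f), i.e. t^(26/q) ≠ 1 for each prime q | 26.
t^(13) mod f = 1
t^(2) mod f = t².
Since t^(13) = 1, the order of t divides 13 < 26; not primitive.

No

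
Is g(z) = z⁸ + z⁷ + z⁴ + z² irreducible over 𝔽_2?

Check for roots in 𝔽_2: g(0) = 0 → root; g(1) = 0 → root.
g(0) = 0, so (z) divides g(z); g is reducible.

No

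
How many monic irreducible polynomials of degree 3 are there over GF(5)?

The number of monic irreducibles of degree 3 over GF(5) is (1/3)·Σ_{d∣3} μ(3/d) 5^d.
Divisors of 3: 1, 3; μ(3/d) for each: -1, 1.
Σ = − 5^1 + 5^3 = 120.
N = 120/3 = 40.

40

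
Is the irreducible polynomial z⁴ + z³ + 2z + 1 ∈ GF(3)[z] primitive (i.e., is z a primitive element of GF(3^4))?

No

Write f(z) = z⁴ + z³ + 2z + 1.
|GF(3^4)^×| = 3^4 − 1 = 80. Prime factorization: 80 = 2^4·5.
f is primitive ⇔ z has order 80 in GF(3)[z]/(f), i.e. z^(80/q) ≠ 1 for each prime q | 80.
z^(40) mod f = 1
z^(16) mod f = 2z² + z + 1.
Since z^(40) = 1, the order of z divides 40 < 80; not primitive.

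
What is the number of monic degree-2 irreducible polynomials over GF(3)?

x^(3^2) − x is the product of all monic irreducibles of degree dividing 2; Möbius inversion gives N = (1/2) Σ μ(2/d)·3^d.
Divisors of 2: 1, 2; μ(2/d) for each: -1, 1.
Σ = − 3^1 + 3^2 = 6.
N = 6/2 = 3.

3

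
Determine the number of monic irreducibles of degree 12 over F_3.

The number of monic irreducibles of degree 12 over GF(3) is (1/12)·Σ_{d∣12} μ(12/d) 3^d.
Divisors of 12: 1, 2, 3, 4, 6, 12; μ(12/d) for each: 0, 1, 0, -1, -1, 1.
Σ = 3^2 − 3^4 − 3^6 + 3^12 = 530640.
N = 530640/12 = 44220.

44220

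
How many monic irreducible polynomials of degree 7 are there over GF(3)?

The number of monic irreducibles of degree 7 over GF(3) is (1/7)·Σ_{d∣7} μ(7/d) 3^d.
Divisors of 7: 1, 7; μ(7/d) for each: -1, 1.
Σ = − 3^1 + 3^7 = 2184.
N = 2184/7 = 312.

312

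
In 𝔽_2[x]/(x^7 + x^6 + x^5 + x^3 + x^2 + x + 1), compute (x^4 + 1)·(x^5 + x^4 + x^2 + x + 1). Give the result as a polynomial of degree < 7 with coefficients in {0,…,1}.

x^4 + x^2

Multiply in 𝔽_2[x]: (x^4 + 1)·(x^5 + x^4 + x^2 + x + 1) = x^9 + x^8 + x^6 + x^2 + x + 1.
Reduce using x^7 ≡ x^6 + x^5 + x^3 + x^2 + x + 1 (mod x^7 + x^6 + x^5 + x^3 + x^2 + x + 1).
Reduced: x^4 + x^2.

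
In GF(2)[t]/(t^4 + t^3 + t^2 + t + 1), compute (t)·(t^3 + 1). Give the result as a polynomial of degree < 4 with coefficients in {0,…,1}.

t^3 + t^2 + 1

Multiply in GF(2)[t]: (t)·(t^3 + 1) = t^4 + t.
Reduce using t^4 ≡ t^3 + t^2 + t + 1 (mod t^4 + t^3 + t^2 + t + 1).
Reduced: t^3 + t^2 + 1.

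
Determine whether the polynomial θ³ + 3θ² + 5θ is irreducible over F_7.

Write f(θ) = θ³ + 3θ² + 5θ.
Check for roots in F_7: f(0) = 0 → root; f(1) = 2; f(2) = 2; f(3) = 6; f(4) = 6; f(5) = 1; f(6) = 4.
f(0) = 0, so (θ) divides f(θ); f is reducible.

No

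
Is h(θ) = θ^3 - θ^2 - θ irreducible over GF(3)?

Check for roots in GF(3): h(0) = 0 → root; h(1) = 2; h(2) = 2.
h(0) = 0, so (θ) divides h(θ); h is reducible.

No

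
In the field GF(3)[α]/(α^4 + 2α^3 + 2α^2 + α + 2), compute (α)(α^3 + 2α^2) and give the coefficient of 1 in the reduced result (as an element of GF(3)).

1

Multiply in GF(3)[α]: (α)·(α^3 + 2α^2) = α^4 + 2α^3.
Reduce using α^4 ≡ α^3 + α^2 + 2α + 1 (mod α^4 + 2α^3 + 2α^2 + α + 2).
Reduced: α^2 + 2α + 1.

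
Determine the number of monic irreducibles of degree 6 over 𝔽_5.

2580

Gauss's count: N_{5}(6) = (1/6) Σ_{d|6} μ(6/d)·5^d.
Divisors of 6: 1, 2, 3, 6; μ(6/d) for each: 1, -1, -1, 1.
Σ = 5^1 − 5^2 − 5^3 + 5^6 = 15480.
N = 15480/6 = 2580.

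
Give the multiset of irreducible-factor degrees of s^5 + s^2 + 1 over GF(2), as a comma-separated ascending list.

Write h(s) = s^5 + s^2 + 1.
Roots in GF(2): h(0) = 1; h(1) = 1.
Complete factorization: h(s) = (s^5 + s^2 + 1).
Factor degrees with multiplicity: 5 = 5.

5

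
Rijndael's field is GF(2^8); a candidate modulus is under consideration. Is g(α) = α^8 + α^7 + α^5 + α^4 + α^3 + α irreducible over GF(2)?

No

Check for roots in GF(2): g(0) = 0 → root; g(1) = 0 → root.
g(0) = 0, so (α) divides g(α); g is reducible.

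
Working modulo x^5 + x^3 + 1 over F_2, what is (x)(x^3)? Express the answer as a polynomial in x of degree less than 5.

Multiply in F_2[x]: (x)·(x^3) = x^4.
Reduced: x^4.

x^4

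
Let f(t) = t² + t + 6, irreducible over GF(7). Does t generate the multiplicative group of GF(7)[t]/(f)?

No

|GF(7^2)^×| = 7^2 − 1 = 48. Prime factorization: 48 = 2^4·3.
f is primitive ⇔ t has order 48 in GF(7)[t]/(f), i.e. t^(48/q) ≠ 1 for each prime q | 48.
t^(24) mod f = 6.
t^(16) mod f = 1
Since t^(16) = 1, the order of t divides 16 < 48; not primitive.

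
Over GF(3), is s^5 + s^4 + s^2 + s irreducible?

Write h(s) = s^5 + s^4 + s^2 + s.
Check for roots in GF(3): h(0) = 0 → root; h(1) = 1; h(2) = 0 → root.
h(0) = 0, so (s) divides h(s); h is reducible.

No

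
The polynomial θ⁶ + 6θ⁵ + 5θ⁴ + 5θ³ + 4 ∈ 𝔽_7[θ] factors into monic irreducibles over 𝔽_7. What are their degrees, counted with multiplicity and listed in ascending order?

1, 1, 1, 1, 2

Write g(θ) = θ⁶ + 6θ⁵ + 5θ⁴ + 5θ³ + 4.
Linear factors from roots: (θ + 6), (θ + 3), (θ + 2).
Complete factorization: g(θ) = (θ + 2)·(θ + 6)·(θ + 3)^2·(θ² + 6θ + 6).
Factor degrees with multiplicity: 1 + 1 + 1 + 1 + 2 = 6.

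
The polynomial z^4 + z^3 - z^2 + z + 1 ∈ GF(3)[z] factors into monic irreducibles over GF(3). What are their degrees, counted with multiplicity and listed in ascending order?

Write g(z) = z^4 + z^3 - z^2 + z + 1.
Roots in GF(3): g(0) = 1; g(1) = 0 → root; g(2) = 2.
Linear factors from roots: (z - 1).
Complete factorization: g(z) = (z - 1)^2·(z^2 + 1).
Factor degrees with multiplicity: 1 + 1 + 2 = 4.

1, 1, 2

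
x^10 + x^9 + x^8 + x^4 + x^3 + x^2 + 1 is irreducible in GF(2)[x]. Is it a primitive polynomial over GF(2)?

Yes

Write f(x) = x^10 + x^9 + x^8 + x^4 + x^3 + x^2 + 1.
|GF(2^10)^×| = 2^10 − 1 = 1023. Prime factorization: 1023 = 3·11·31.
f is primitive ⇔ x has order 1023 in GF(2)[x]/(f), i.e. x^(1023/q) ≠ 1 for each prime q | 1023.
x^(341) mod f = x^8 + x^6 + x^5 + x^3 + x.
x^(93) mod f = x^8 + x^5 + x^2 + 1.
x^(33) mod f = x^2 + x.
None equal 1, so x has full order 1023; f is primitive.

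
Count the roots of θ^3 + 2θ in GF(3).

Write h(θ) = θ^3 + 2θ.
Evaluate at each of the 3 elements of GF(3):
h(0) = 0 → root; h(1) = 0 → root; h(2) = 0 → root.
Roots: {0, 1, 2}.

3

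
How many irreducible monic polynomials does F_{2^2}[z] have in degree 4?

By the necklace-counting formula, N_4(4) = (1/4) Σ_{d|4} μ(4/d)·4^d.
Divisors of 4: 1, 2, 4; μ(4/d) for each: 0, -1, 1.
Σ = − 4^2 + 4^4 = 240.
N = 240/4 = 60.

60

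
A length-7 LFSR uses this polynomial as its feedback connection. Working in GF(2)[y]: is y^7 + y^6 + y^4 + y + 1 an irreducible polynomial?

Write g(y) = y^7 + y^6 + y^4 + y + 1.
Check for roots in GF(2): g(0) = 1; g(1) = 1.
No roots, so no linear factors.
Monic irreducibles of degree 2 over GF(2): y^2 + y + 1.
None of them divide g (all give nonzero remainder).
Monic irreducibles of degree 3 over GF(2): y^3 + y + 1, y^3 + y^2 + 1.
None of them divide g (all give nonzero remainder).
No irreducible factor of degree ≤ 3 exists, so g is irreducible over GF(2).

Yes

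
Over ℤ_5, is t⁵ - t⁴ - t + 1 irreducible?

Write f(t) = t⁵ - t⁴ - t + 1.
Check for roots in ℤ_5: f(0) = 1; f(1) = 0 → root; f(2) = 0 → root; f(3) = 0 → root; f(4) = 0 → root.
f(1) = 0, so (t − 1) divides f(t); f is reducible.

No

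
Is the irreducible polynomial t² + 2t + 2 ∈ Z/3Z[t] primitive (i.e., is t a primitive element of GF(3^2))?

Write f(t) = t² + 2t + 2.
|GF(3^2)^×| = 3^2 − 1 = 8. Prime factorization: 8 = 2^3.
f is primitive ⇔ t has order 8 in GF(3)[t]/(f), i.e. t^(8/q) ≠ 1 for each prime q | 8.
t^(4) mod f = 2.
None equal 1, so t has full order 8; f is primitive.

Yes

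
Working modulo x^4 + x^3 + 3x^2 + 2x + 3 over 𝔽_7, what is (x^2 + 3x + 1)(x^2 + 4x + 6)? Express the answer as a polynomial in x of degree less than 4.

Multiply in 𝔽_7[x]: (x^2 + 3x + 1)·(x^2 + 4x + 6) = x^4 + 5x^2 + x + 6.
Reduce using x^4 ≡ 6x^3 + 4x^2 + 5x + 4 (mod x^4 + x^3 + 3x^2 + 2x + 3).
Reduced: 6x^3 + 2x^2 + 6x + 3.

6x^3 + 2x^2 + 6x + 3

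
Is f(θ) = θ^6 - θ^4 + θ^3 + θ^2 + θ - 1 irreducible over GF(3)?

Check for roots in GF(3): f(0) = 2; f(1) = 2; f(2) = 1.
No roots, so no linear factors.
Monic irreducibles of degree 2 over GF(3): θ^2 + 1, θ^2 + θ - 1, θ^2 - θ - 1.
None of them divide f (all give nonzero remainder).
Degree-3 irreducible divisors: test the 8 monic irreducibles of degree 3 over GF(3).
None of them divide f (all give nonzero remainder).
No irreducible factor of degree ≤ 3 exists, so f is irreducible over GF(3).

Yes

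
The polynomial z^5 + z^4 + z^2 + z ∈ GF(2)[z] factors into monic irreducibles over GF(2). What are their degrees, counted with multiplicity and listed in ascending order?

1, 1, 1, 2

Write f(z) = z^5 + z^4 + z^2 + z.
Roots in GF(2): f(0) = 0 → root; f(1) = 0 → root.
Linear factors from roots: (z), (z + 1).
Complete factorization: f(z) = (z)·(z + 1)^2·(z^2 + z + 1).
Factor degrees with multiplicity: 1 + 1 + 1 + 2 = 5.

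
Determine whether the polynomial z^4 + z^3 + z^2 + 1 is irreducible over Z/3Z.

Write m(z) = z^4 + z^3 + z^2 + 1.
Check for roots in Z/3Z: m(0) = 1; m(1) = 1; m(2) = 2.
No roots, so no linear factors.
Monic irreducibles of degree 2 over GF(3): z^2 + 1, z^2 + z + 2, z^2 + 2z + 2.
None of them divide m (all give nonzero remainder).
No irreducible factor of degree ≤ 2 exists, so m is irreducible over GF(3).

Yes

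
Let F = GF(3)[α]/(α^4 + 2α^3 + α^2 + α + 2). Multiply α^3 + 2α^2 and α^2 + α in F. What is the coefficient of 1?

Multiply in GF(3)[α]: (α^3 + 2α^2)·(α^2 + α) = α^5 + 2α^3.
Reduce using α^4 ≡ α^3 + 2α^2 + 2α + 1 (mod α^4 + 2α^3 + α^2 + α + 2).
Reduced: 2α^3 + α^2 + 1.

1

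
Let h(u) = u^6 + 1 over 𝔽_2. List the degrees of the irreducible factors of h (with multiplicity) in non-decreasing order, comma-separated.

1, 1, 2, 2

Roots in 𝔽_2: h(0) = 1; h(1) = 0 → root.
Linear factors from roots: (u + 1).
Complete factorization: h(u) = (u + 1)^2·(u^2 + u + 1)^2.
Factor degrees with multiplicity: 1 + 1 + 2 + 2 = 6.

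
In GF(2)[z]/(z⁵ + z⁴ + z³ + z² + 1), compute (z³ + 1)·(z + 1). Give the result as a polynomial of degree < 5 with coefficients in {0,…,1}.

z^4 + z^3 + z + 1

Multiply in GF(2)[z]: (z³ + 1)·(z + 1) = z⁴ + z³ + z + 1.
Reduced: z⁴ + z³ + z + 1.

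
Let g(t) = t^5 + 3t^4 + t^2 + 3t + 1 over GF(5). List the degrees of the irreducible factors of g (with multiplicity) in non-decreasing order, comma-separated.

Roots in GF(5): g(0) = 1; g(1) = 4; g(2) = 1; g(3) = 0 → root; g(4) = 1.
Linear factors from roots: (t + 2).
Complete factorization: g(t) = (t + 2)·(t^4 + t^3 + 3t^2 + 3).
Factor degrees with multiplicity: 1 + 4 = 5.

1, 4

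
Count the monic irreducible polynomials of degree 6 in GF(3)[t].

x^(3^6) − x is the product of all monic irreducibles of degree dividing 6; Möbius inversion gives N = (1/6) Σ μ(6/d)·3^d.
Divisors of 6: 1, 2, 3, 6; μ(6/d) for each: 1, -1, -1, 1.
Σ = 3^1 − 3^2 − 3^3 + 3^6 = 696.
N = 696/6 = 116.

116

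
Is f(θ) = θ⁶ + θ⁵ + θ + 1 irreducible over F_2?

No

Check for roots in F_2: f(0) = 1; f(1) = 0 → root.
f(1) = 0, so (θ − 1) divides f(θ); f is reducible.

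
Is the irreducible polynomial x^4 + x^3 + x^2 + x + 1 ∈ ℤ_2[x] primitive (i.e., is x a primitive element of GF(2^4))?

No

Write f(x) = x^4 + x^3 + x^2 + x + 1.
|GF(2^4)^×| = 2^4 − 1 = 15. Prime factorization: 15 = 3·5.
f is primitive ⇔ x has order 15 in GF(2)[x]/(f), i.e. x^(15/q) ≠ 1 for each prime q | 15.
x^(5) mod f = 1
x^(3) mod f = x^3.
Since x^(5) = 1, the order of x divides 5 < 15; not primitive.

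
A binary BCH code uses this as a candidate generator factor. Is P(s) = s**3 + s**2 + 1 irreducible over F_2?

Check for roots in F_2: P(0) = 1; P(1) = 1.
No roots. A degree-3 polynomial over a field with no linear factor is irreducible.

Yes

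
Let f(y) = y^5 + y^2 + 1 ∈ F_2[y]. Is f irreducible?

Check for roots in F_2: f(0) = 1; f(1) = 1.
No roots, so no linear factors.
Monic irreducibles of degree 2 over GF(2): y^2 + y + 1.
None of them divide f (all give nonzero remainder).
No irreducible factor of degree ≤ 2 exists, so f is irreducible over GF(2).

Yes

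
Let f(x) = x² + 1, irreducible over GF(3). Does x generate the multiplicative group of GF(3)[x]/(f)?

No

|GF(3^2)^×| = 3^2 − 1 = 8. Prime factorization: 8 = 2^3.
f is primitive ⇔ x has order 8 in GF(3)[x]/(f), i.e. x^(8/q) ≠ 1 for each prime q | 8.
x^(4) mod f = 1
Since x^(4) = 1, the order of x divides 4 < 8; not primitive.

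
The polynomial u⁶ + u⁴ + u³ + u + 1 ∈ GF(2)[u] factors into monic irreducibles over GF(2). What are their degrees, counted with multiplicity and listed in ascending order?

6

Write h(u) = u⁶ + u⁴ + u³ + u + 1.
Roots in GF(2): h(0) = 1; h(1) = 1.
Complete factorization: h(u) = (u⁶ + u⁴ + u³ + u + 1).
Factor degrees with multiplicity: 6 = 6.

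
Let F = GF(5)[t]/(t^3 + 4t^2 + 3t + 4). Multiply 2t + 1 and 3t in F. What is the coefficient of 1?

Multiply in GF(5)[t]: (2t + 1)·(3t) = t^2 + 3t.
Reduced: t^2 + 3t.

0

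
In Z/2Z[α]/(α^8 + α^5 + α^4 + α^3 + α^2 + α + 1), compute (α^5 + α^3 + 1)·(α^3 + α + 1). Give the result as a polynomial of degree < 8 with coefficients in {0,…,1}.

α^3 + α^2

Multiply in Z/2Z[α]: (α^5 + α^3 + 1)·(α^3 + α + 1) = α^8 + α^5 + α^4 + α + 1.
Reduce using α^8 ≡ α^5 + α^4 + α^3 + α^2 + α + 1 (mod α^8 + α^5 + α^4 + α^3 + α^2 + α + 1).
Reduced: α^3 + α^2.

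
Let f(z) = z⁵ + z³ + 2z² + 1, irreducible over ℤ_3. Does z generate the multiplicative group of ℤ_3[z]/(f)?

Yes

|GF(3^5)^×| = 3^5 − 1 = 242. Prime factorization: 242 = 2·11^2.
f is primitive ⇔ z has order 242 in GF(3)[z]/(f), i.e. z^(242/q) ≠ 1 for each prime q | 242.
z^(121) mod f = 2.
z^(22) mod f = z⁴ + 2z² + z + 2.
None equal 1, so z has full order 242; f is primitive.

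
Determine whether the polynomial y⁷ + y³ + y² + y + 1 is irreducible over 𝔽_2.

Write h(y) = y⁷ + y³ + y² + y + 1.
Check for roots in 𝔽_2: h(0) = 1; h(1) = 1.
No roots, so no linear factors.
Monic irreducibles of degree 2 over GF(2): y² + y + 1.
None of them divide h (all give nonzero remainder).
Monic irreducibles of degree 3 over GF(2): y³ + y + 1, y³ + y² + 1.
None of them divide h (all give nonzero remainder).
No irreducible factor of degree ≤ 3 exists, so h is irreducible over GF(2).

Yes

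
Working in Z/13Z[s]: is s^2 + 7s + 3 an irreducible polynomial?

Write m(s) = s^2 + 7s + 3.
Check each element of Z/13Z for a root: m(0)=3, m(1)=11, m(2)=8, m(3)=7, m(4)=8, m(5)=11, m(6)=3, m(7)=10, m(8)=6, m(9)=4, m(10)=4, m(11)=6, m(12)=10.
No roots. A degree-2 polynomial over a field with no linear factor is irreducible.

Yes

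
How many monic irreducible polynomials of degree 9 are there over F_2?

By the necklace-counting formula, N_2(9) = (1/9) Σ_{d|9} μ(9/d)·2^d.
Divisors of 9: 1, 3, 9; μ(9/d) for each: 0, -1, 1.
Σ = − 2^3 + 2^9 = 504.
N = 504/9 = 56.

56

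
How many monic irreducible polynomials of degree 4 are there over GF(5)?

x^(5^4) − x is the product of all monic irreducibles of degree dividing 4; Möbius inversion gives N = (1/4) Σ μ(4/d)·5^d.
Divisors of 4: 1, 2, 4; μ(4/d) for each: 0, -1, 1.
Σ = − 5^2 + 5^4 = 600.
N = 600/4 = 150.

150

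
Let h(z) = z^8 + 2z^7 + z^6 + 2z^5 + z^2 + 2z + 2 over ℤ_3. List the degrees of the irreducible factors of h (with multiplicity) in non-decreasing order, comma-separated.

8

Roots in ℤ_3: h(0) = 2; h(1) = 2; h(2) = 2.
Complete factorization: h(z) = (z^8 + 2z^7 + z^6 + 2z^5 + z^2 + 2z + 2).
Factor degrees with multiplicity: 8 = 8.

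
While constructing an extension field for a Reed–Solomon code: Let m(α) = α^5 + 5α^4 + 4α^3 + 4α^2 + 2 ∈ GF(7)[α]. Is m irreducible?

Check for roots in GF(7): m(0) = 2; m(1) = 2; m(2) = 1; m(3) = 3; m(4) = 1; m(5) = 6; m(6) = 6.
No roots, so no linear factors.
Degree-2 irreducible divisors: test the 21 monic irreducibles of degree 2 over GF(7).
None of them divide m (all give nonzero remainder).
No irreducible factor of degree ≤ 2 exists, so m is irreducible over GF(7).

Yes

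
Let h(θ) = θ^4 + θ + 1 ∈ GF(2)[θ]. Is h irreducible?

Check for roots in GF(2): h(0) = 1; h(1) = 1.
No roots, so no linear factors.
Monic irreducibles of degree 2 over GF(2): θ^2 + θ + 1.
None of them divide h (all give nonzero remainder).
No irreducible factor of degree ≤ 2 exists, so h is irreducible over GF(2).

Yes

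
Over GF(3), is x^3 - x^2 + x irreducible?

Write g(x) = x^3 - x^2 + x.
Check for roots in GF(3): g(0) = 0 → root; g(1) = 1; g(2) = 0 → root.
g(0) = 0, so (x) divides g(x); g is reducible.

No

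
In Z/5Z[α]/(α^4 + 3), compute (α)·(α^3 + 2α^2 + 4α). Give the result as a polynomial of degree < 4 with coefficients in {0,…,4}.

Multiply in Z/5Z[α]: (α)·(α^3 + 2α^2 + 4α) = α^4 + 2α^3 + 4α^2.
Reduce using α^4 ≡ 2 (mod α^4 + 3).
Reduced: 2α^3 + 4α^2 + 2.

2α^3 + 4α^2 + 2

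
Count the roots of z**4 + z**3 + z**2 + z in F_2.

Write h(z) = z**4 + z**3 + z**2 + z.
Evaluate at each of the 2 elements of F_2:
h(0) = 0 → root; h(1) = 0 → root.
Roots: {0, 1}.

2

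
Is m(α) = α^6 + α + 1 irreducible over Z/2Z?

Check for roots in Z/2Z: m(0) = 1; m(1) = 1.
No roots, so no linear factors.
Monic irreducibles of degree 2 over GF(2): α^2 + α + 1.
None of them divide m (all give nonzero remainder).
Monic irreducibles of degree 3 over GF(2): α^3 + α + 1, α^3 + α^2 + 1.
None of them divide m (all give nonzero remainder).
No irreducible factor of degree ≤ 3 exists, so m is irreducible over GF(2).

Yes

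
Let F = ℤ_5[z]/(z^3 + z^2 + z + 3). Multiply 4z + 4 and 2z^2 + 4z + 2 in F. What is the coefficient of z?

1

Multiply in ℤ_5[z]: (4z + 4)·(2z^2 + 4z + 2) = 3z^3 + 4z^2 + 4z + 3.
Reduce using z^3 ≡ 4z^2 + 4z + 2 (mod z^3 + z^2 + z + 3).
Reduced: z^2 + z + 4.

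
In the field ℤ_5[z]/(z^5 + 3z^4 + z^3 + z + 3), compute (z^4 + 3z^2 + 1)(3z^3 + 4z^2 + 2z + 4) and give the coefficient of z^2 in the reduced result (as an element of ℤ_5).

Multiply in ℤ_5[z]: (z^4 + 3z^2 + 1)·(3z^3 + 4z^2 + 2z + 4) = 3z^7 + 4z^6 + z^5 + z^4 + 4z^3 + z^2 + 2z + 4.
Reduce using z^5 ≡ 2z^4 + 4z^3 + 4z + 2 (mod z^5 + 3z^4 + z^3 + z + 3).
Reduced: 2z^4 + 3z^3 + 2z^2 + 4z.

2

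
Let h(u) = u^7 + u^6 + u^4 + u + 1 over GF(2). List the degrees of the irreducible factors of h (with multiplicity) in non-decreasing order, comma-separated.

Roots in GF(2): h(0) = 1; h(1) = 1.
Complete factorization: h(u) = (u^7 + u^6 + u^4 + u + 1).
Factor degrees with multiplicity: 7 = 7.

7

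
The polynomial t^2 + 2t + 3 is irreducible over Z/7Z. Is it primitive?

Write f(t) = t^2 + 2t + 3.
|GF(7^2)^×| = 7^2 − 1 = 48. Prime factorization: 48 = 2^4·3.
f is primitive ⇔ t has order 48 in GF(7)[t]/(f), i.e. t^(48/q) ≠ 1 for each prime q | 48.
t^(24) mod f = 6.
t^(16) mod f = 2.
None equal 1, so t has full order 48; f is primitive.

Yes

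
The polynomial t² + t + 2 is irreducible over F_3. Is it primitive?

Yes

Write f(t) = t² + t + 2.
|GF(3^2)^×| = 3^2 − 1 = 8. Prime factorization: 8 = 2^3.
f is primitive ⇔ t has order 8 in GF(3)[t]/(f), i.e. t^(8/q) ≠ 1 for each prime q | 8.
t^(4) mod f = 2.
None equal 1, so t has full order 8; f is primitive.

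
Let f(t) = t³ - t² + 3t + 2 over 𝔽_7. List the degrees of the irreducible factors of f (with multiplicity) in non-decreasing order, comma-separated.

3

Complete factorization: f(t) = (t³ - t² + 3t + 2).
Factor degrees with multiplicity: 3 = 3.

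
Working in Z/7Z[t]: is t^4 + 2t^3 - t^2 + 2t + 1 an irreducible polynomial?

No

Write P(t) = t^4 + 2t^3 - t^2 + 2t + 1.
Check for roots in Z/7Z: P(0) = 1; P(1) = 5; P(2) = 5; P(3) = 0 → root; P(4) = 6; P(5) = 0 → root; P(6) = 4.
P(3) = 0, so (t − 3) divides P(t); P is reducible.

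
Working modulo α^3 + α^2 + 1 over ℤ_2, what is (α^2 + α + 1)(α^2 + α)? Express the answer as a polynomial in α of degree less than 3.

Multiply in ℤ_2[α]: (α^2 + α + 1)·(α^2 + α) = α^4 + α.
Reduce using α^3 ≡ α^2 + 1 (mod α^3 + α^2 + 1).
Reduced: α^2 + 1.

α^2 + 1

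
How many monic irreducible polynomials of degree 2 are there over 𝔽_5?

10

Gauss's count: N_{5}(2) = (1/2) Σ_{d|2} μ(2/d)·5^d.
Divisors of 2: 1, 2; μ(2/d) for each: -1, 1.
Σ = − 5^1 + 5^2 = 20.
N = 20/2 = 10.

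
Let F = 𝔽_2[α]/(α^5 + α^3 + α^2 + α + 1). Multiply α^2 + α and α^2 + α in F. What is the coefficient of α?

0

Multiply in 𝔽_2[α]: (α^2 + α)·(α^2 + α) = α^4 + α^2.
Reduced: α^4 + α^2.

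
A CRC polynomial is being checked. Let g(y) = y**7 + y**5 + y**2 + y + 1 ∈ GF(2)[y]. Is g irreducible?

Check for roots in GF(2): g(0) = 1; g(1) = 1.
No roots, so no linear factors.
Monic irreducibles of degree 2 over GF(2): y**2 + y + 1.
None of them divide g (all give nonzero remainder).
Monic irreducibles of degree 3 over GF(2): y**3 + y + 1, y**3 + y**2 + 1.
None of them divide g (all give nonzero remainder).
No irreducible factor of degree ≤ 3 exists, so g is irreducible over GF(2).

Yes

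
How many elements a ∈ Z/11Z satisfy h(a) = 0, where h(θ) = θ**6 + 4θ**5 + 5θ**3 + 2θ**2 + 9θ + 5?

Evaluate at each of the 11 elements of Z/11Z:
h(0) = 5; h(1) = 4; h(2) = 10; h(3) = 5; h(4) = 5; h(5) = 8; h(6) = 2; h(7) = 0 → root; h(8) = 3; h(9) = 1; h(10) = 1.
Roots: {7}.

1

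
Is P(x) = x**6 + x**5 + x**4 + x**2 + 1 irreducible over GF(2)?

Check for roots in GF(2): P(0) = 1; P(1) = 1.
No roots, so no linear factors.
Monic irreducibles of degree 2 over GF(2): x**2 + x + 1.
None of them divide P (all give nonzero remainder).
Monic irreducibles of degree 3 over GF(2): x**3 + x + 1, x**3 + x**2 + 1.
None of them divide P (all give nonzero remainder).
No irreducible factor of degree ≤ 3 exists, so P is irreducible over GF(2).

Yes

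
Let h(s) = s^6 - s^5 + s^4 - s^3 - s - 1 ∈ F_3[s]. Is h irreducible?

Check for roots in F_3: h(0) = 2; h(1) = 1; h(2) = 1.
No roots, so no linear factors.
Monic irreducibles of degree 2 over GF(3): s^2 + 1, s^2 + s - 1, s^2 - s - 1.
None of them divide h (all give nonzero remainder).
Degree-3 irreducible divisors: test the 8 monic irreducibles of degree 3 over GF(3).
None of them divide h (all give nonzero remainder).
No irreducible factor of degree ≤ 3 exists, so h is irreducible over GF(3).

Yes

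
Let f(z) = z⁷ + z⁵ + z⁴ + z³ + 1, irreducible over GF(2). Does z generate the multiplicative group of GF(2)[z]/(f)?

Yes

|GF(2^7)^×| = 2^7 − 1 = 127. Prime factorization: 127 = 127.
f is primitive ⇔ z has order 127 in GF(2)[z]/(f), i.e. z^(127/q) ≠ 1 for each prime q | 127.
z^(1) mod f = z.
None equal 1, so z has full order 127; f is primitive.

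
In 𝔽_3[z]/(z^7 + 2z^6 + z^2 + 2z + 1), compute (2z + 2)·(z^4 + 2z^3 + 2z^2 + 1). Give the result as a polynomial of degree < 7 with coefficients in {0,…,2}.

Multiply in 𝔽_3[z]: (2z + 2)·(z^4 + 2z^3 + 2z^2 + 1) = 2z^5 + 2z^3 + z^2 + 2z + 2.
Reduced: 2z^5 + 2z^3 + z^2 + 2z + 2.

2z^5 + 2z^3 + z^2 + 2z + 2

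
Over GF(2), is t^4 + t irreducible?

Write m(t) = t^4 + t.
Check for roots in GF(2): m(0) = 0 → root; m(1) = 0 → root.
m(0) = 0, so (t) divides m(t); m is reducible.

No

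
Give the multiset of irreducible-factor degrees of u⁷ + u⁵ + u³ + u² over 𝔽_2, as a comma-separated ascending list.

Write g(u) = u⁷ + u⁵ + u³ + u².
Roots in 𝔽_2: g(0) = 0 → root; g(1) = 0 → root.
Linear factors from roots: (u), (u + 1).
Complete factorization: g(u) = (u + 1)·(u)^2·(u⁴ + u³ + 1).
Factor degrees with multiplicity: 1 + 1 + 1 + 4 = 7.

1, 1, 1, 4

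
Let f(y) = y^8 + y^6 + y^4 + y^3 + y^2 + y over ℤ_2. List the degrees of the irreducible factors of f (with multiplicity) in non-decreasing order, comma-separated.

1, 1, 1, 2, 3

Roots in ℤ_2: f(0) = 0 → root; f(1) = 0 → root.
Linear factors from roots: (y), (y + 1).
Complete factorization: f(y) = (y)·(y + 1)^2·(y^2 + y + 1)·(y^3 + y^2 + 1).
Factor degrees with multiplicity: 1 + 1 + 1 + 2 + 3 = 8.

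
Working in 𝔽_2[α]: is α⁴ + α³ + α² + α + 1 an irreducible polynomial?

Yes

Write g(α) = α⁴ + α³ + α² + α + 1.
Check for roots in 𝔽_2: g(0) = 1; g(1) = 1.
No roots, so no linear factors.
Monic irreducibles of degree 2 over GF(2): α² + α + 1.
None of them divide g (all give nonzero remainder).
No irreducible factor of degree ≤ 2 exists, so g is irreducible over GF(2).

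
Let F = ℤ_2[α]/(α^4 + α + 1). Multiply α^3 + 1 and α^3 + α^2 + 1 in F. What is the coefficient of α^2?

1

Multiply in ℤ_2[α]: (α^3 + 1)·(α^3 + α^2 + 1) = α^6 + α^5 + α^2 + 1.
Reduce using α^4 ≡ α + 1 (mod α^4 + α + 1).
Reduced: α^3 + α^2 + α + 1.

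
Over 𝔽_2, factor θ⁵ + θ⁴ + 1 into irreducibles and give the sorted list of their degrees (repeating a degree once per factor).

Write f(θ) = θ⁵ + θ⁴ + 1.
Roots in 𝔽_2: f(0) = 1; f(1) = 1.
Complete factorization: f(θ) = (θ² + θ + 1)·(θ³ + θ + 1).
Factor degrees with multiplicity: 2 + 3 = 5.

2, 3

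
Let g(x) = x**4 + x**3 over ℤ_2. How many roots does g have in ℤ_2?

Evaluate at each of the 2 elements of ℤ_2:
g(0) = 0 → root; g(1) = 0 → root.
Roots: {0, 1}.

2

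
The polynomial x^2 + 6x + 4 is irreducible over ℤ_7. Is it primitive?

Write f(x) = x^2 + 6x + 4.
|GF(7^2)^×| = 7^2 − 1 = 48. Prime factorization: 48 = 2^4·3.
f is primitive ⇔ x has order 48 in GF(7)[x]/(f), i.e. x^(48/q) ≠ 1 for each prime q | 48.
x^(24) mod f = 1
x^(16) mod f = 2.
Since x^(24) = 1, the order of x divides 24 < 48; not primitive.

No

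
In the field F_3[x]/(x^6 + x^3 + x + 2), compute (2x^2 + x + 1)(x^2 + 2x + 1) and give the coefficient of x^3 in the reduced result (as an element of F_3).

2

Multiply in F_3[x]: (2x^2 + x + 1)·(x^2 + 2x + 1) = 2x^4 + 2x^3 + 2x^2 + 1.
Reduced: 2x^4 + 2x^3 + 2x^2 + 1.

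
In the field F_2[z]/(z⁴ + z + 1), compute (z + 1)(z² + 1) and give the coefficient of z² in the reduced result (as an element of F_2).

Multiply in F_2[z]: (z + 1)·(z² + 1) = z³ + z² + z + 1.
Reduced: z³ + z² + z + 1.

1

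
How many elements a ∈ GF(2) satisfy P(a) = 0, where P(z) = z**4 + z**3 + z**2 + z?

2

Evaluate at each of the 2 elements of GF(2):
P(0) = 0 → root; P(1) = 0 → root.
Roots: {0, 1}.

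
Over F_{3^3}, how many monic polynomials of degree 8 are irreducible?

Gauss's count: N_{27}(8) = (1/8) Σ_{d|8} μ(8/d)·27^d.
Divisors of 8: 1, 2, 4, 8; μ(8/d) for each: 0, 0, -1, 1.
Σ = − 27^4 + 27^8 = 282429005040.
N = 282429005040/8 = 35303625630.

35303625630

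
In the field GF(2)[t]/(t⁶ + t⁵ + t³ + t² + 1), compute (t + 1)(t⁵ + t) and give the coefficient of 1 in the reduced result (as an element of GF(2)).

Multiply in GF(2)[t]: (t + 1)·(t⁵ + t) = t⁶ + t⁵ + t² + t.
Reduce using t⁶ ≡ t⁵ + t³ + t² + 1 (mod t⁶ + t⁵ + t³ + t² + 1).
Reduced: t³ + t + 1.

1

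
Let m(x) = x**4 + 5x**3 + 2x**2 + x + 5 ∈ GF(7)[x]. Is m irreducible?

No

Check for roots in GF(7): m(0) = 5; m(1) = 0 → root; m(2) = 1; m(3) = 4; m(4) = 1; m(5) = 1; m(6) = 2.
m(1) = 0, so (x − 1) divides m(x); m is reducible.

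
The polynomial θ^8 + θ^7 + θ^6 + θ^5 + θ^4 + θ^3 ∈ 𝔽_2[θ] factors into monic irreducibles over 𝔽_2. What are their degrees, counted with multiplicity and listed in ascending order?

1, 1, 1, 1, 2, 2

Write g(θ) = θ^8 + θ^7 + θ^6 + θ^5 + θ^4 + θ^3.
Roots in 𝔽_2: g(0) = 0 → root; g(1) = 0 → root.
Linear factors from roots: (θ), (θ + 1).
Complete factorization: g(θ) = (θ + 1)·(θ)^3·(θ^2 + θ + 1)^2.
Factor degrees with multiplicity: 1 + 1 + 1 + 1 + 2 + 2 = 8.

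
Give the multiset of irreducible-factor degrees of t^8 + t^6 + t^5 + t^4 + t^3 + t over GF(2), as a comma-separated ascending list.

Write h(t) = t^8 + t^6 + t^5 + t^4 + t^3 + t.
Roots in GF(2): h(0) = 0 → root; h(1) = 0 → root.
Linear factors from roots: (t), (t + 1).
Complete factorization: h(t) = (t)·(t + 1)·(t^2 + t + 1)^3.
Factor degrees with multiplicity: 1 + 1 + 2 + 2 + 2 = 8.

1, 1, 2, 2, 2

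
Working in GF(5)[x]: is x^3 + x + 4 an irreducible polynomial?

Write m(x) = x^3 + x + 4.
Check for roots in GF(5): m(0) = 4; m(1) = 1; m(2) = 4; m(3) = 4; m(4) = 2.
No roots. A degree-3 polynomial over a field with no linear factor is irreducible.

Yes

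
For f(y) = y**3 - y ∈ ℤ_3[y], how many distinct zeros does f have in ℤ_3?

Evaluate at each of the 3 elements of ℤ_3:
f(0) = 0 → root; f(1) = 0 → root; f(2) = 0 → root.
Roots: {0, 1, 2}.

3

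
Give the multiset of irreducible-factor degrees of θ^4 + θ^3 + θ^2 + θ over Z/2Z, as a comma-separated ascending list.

Write h(θ) = θ^4 + θ^3 + θ^2 + θ.
Roots in Z/2Z: h(0) = 0 → root; h(1) = 0 → root.
Linear factors from roots: (θ), (θ + 1).
Complete factorization: h(θ) = (θ)·(θ + 1)^3.
Factor degrees with multiplicity: 1 + 1 + 1 + 1 = 4.

1, 1, 1, 1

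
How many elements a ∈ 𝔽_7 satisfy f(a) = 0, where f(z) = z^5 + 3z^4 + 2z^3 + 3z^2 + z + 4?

Evaluate at each of the 7 elements of 𝔽_7:
f(0) = 4; f(1) = 0 → root; f(2) = 2; f(3) = 0 → root; f(4) = 2; f(5) = 0 → root; f(6) = 6.
Roots: {1, 3, 5}.

3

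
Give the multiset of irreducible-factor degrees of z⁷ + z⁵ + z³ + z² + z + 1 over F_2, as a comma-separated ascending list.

Write f(z) = z⁷ + z⁵ + z³ + z² + z + 1.
Roots in F_2: f(0) = 1; f(1) = 0 → root.
Linear factors from roots: (z + 1).
Complete factorization: f(z) = (z + 1)^2·(z² + z + 1)·(z³ + z² + 1).
Factor degrees with multiplicity: 1 + 1 + 2 + 3 = 7.

1, 1, 2, 3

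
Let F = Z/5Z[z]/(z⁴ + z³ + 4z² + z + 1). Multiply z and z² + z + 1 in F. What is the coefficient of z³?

1

Multiply in Z/5Z[z]: (z)·(z² + z + 1) = z³ + z² + z.
Reduced: z³ + z² + z.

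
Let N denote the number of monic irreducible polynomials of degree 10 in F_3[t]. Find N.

5880

By the necklace-counting formula, N_3(10) = (1/10) Σ_{d|10} μ(10/d)·3^d.
Divisors of 10: 1, 2, 5, 10; μ(10/d) for each: 1, -1, -1, 1.
Σ = 3^1 − 3^2 − 3^5 + 3^10 = 58800.
N = 58800/10 = 5880.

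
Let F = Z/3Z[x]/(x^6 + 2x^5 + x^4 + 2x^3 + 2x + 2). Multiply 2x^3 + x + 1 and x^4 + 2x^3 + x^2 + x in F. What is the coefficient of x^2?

Multiply in Z/3Z[x]: (2x^3 + x + 1)·(x^4 + 2x^3 + x^2 + x) = 2x^7 + x^6 + 2x^4 + 2x^2 + x.
Reduce using x^6 ≡ x^5 + 2x^4 + x^3 + x + 1 (mod x^6 + 2x^5 + x^4 + 2x^3 + 2x + 2).
Reduced: x^5 + x^4 + x^2.

1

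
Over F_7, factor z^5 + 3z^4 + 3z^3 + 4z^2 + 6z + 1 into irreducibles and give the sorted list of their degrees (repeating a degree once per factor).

Write h(z) = z^5 + 3z^4 + 3z^3 + 4z^2 + 6z + 1.
Linear factors from roots: (z + 5).
Complete factorization: h(z) = (z + 5)·(z^2 + 2z + 2)·(z^2 + 3z + 5).
Factor degrees with multiplicity: 1 + 2 + 2 = 5.

1, 2, 2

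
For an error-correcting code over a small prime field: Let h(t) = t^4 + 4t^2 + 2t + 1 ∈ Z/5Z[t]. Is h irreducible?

Yes

Check for roots in Z/5Z: h(0) = 1; h(1) = 3; h(2) = 2; h(3) = 4; h(4) = 4.
No roots, so no linear factors.
Degree-2 irreducible divisors: test the 10 monic irreducibles of degree 2 over GF(5).
None of them divide h (all give nonzero remainder).
No irreducible factor of degree ≤ 2 exists, so h is irreducible over GF(5).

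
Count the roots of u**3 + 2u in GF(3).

3

Write g(u) = u**3 + 2u.
Evaluate at each of the 3 elements of GF(3):
g(0) = 0 → root; g(1) = 0 → root; g(2) = 0 → root.
Roots: {0, 1, 2}.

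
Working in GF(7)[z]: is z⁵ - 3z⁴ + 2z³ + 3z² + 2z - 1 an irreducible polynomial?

Write g(z) = z⁵ - 3z⁴ + 2z³ + 3z² + 2z - 1.
Check for roots in GF(7): g(0) = 6; g(1) = 4; g(2) = 1; g(3) = 2; g(4) = 5; g(5) = 2; g(6) = 1.
No roots, so no linear factors.
Degree-2 irreducible divisors: test the 21 monic irreducibles of degree 2 over GF(7).
None of them divide g (all give nonzero remainder).
No irreducible factor of degree ≤ 2 exists, so g is irreducible over GF(7).

Yes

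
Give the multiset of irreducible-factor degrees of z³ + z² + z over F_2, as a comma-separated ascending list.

Write h(z) = z³ + z² + z.
Roots in F_2: h(0) = 0 → root; h(1) = 1.
Linear factors from roots: (z).
Complete factorization: h(z) = (z)·(z² + z + 1).
Factor degrees with multiplicity: 1 + 2 = 3.

1, 2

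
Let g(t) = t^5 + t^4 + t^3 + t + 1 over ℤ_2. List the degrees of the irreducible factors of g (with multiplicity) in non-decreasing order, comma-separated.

5

Roots in ℤ_2: g(0) = 1; g(1) = 1.
Complete factorization: g(t) = (t^5 + t^4 + t^3 + t + 1).
Factor degrees with multiplicity: 5 = 5.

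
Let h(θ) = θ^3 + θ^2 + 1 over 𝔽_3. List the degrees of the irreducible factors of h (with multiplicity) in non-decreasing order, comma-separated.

Roots in 𝔽_3: h(0) = 1; h(1) = 0 → root; h(2) = 1.
Linear factors from roots: (θ - 1).
Complete factorization: h(θ) = (θ - 1)·(θ^2 - θ - 1).
Factor degrees with multiplicity: 1 + 2 = 3.

1, 2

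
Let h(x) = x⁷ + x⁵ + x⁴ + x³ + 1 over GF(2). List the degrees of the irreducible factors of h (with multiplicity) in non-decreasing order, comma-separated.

7

Roots in GF(2): h(0) = 1; h(1) = 1.
Complete factorization: h(x) = (x⁷ + x⁵ + x⁴ + x³ + 1).
Factor degrees with multiplicity: 7 = 7.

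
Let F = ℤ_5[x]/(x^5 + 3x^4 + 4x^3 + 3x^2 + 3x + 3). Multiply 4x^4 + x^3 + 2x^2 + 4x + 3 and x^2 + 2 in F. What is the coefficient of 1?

4

Multiply in ℤ_5[x]: (4x^4 + x^3 + 2x^2 + 4x + 3)·(x^2 + 2) = 4x^6 + x^5 + x^3 + 2x^2 + 3x + 1.
Reduce using x^5 ≡ 2x^4 + x^3 + 2x^2 + 2x + 2 (mod x^5 + 3x^4 + 4x^3 + 3x^2 + 3x + 3).
Reduced: 2x^4 + 3x^3 + 3x^2 + 4x + 4.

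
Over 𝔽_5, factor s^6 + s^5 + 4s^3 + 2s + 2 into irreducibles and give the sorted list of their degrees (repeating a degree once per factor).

Write g(s) = s^6 + s^5 + 4s^3 + 2s + 2.
Roots in 𝔽_5: g(0) = 2; g(1) = 0 → root; g(2) = 4; g(3) = 3; g(4) = 1.
Linear factors from roots: (s + 4).
Complete factorization: g(s) = (s + 4)^2·(s^4 + 3s^3 + s + 2).
Factor degrees with multiplicity: 1 + 1 + 4 = 6.

1, 1, 4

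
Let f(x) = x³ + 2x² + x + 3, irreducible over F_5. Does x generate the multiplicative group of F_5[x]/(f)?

Yes

|GF(5^3)^×| = 5^3 − 1 = 124. Prime factorization: 124 = 2^2·31.
f is primitive ⇔ x has order 124 in GF(5)[x]/(f), i.e. x^(124/q) ≠ 1 for each prime q | 124.
x^(62) mod f = 4.
x^(4) mod f = 3x² + 4x + 1.
None equal 1, so x has full order 124; f is primitive.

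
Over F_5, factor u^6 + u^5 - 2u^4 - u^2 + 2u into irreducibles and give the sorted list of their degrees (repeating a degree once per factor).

Write h(u) = u^6 + u^5 - 2u^4 - u^2 + 2u.
Roots in F_5: h(0) = 0 → root; h(1) = 1; h(2) = 4; h(3) = 2; h(4) = 0 → root.
Linear factors from roots: (u), (u + 1).
Complete factorization: h(u) = (u)·(u + 1)·(u^2 + 2u - 2)·(u^2 - 2u - 1).
Factor degrees with multiplicity: 1 + 1 + 2 + 2 = 6.

1, 1, 2, 2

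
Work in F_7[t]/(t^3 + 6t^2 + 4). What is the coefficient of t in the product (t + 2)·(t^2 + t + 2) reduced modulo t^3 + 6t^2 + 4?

4

Multiply in F_7[t]: (t + 2)·(t^2 + t + 2) = t^3 + 3t^2 + 4t + 4.
Reduce using t^3 ≡ t^2 + 3 (mod t^3 + 6t^2 + 4).
Reduced: 4t^2 + 4t.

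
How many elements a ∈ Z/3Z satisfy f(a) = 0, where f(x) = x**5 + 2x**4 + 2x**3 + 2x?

2

Evaluate at each of the 3 elements of Z/3Z:
f(0) = 0 → root; f(1) = 1; f(2) = 0 → root.
Roots: {0, 2}.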